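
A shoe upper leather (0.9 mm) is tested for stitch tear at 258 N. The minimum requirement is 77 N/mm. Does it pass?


STS = 286.7 N/mm
Passes: Yes


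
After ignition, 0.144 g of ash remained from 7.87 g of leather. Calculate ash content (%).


1.83%

Ash% = 0.144 / 7.87 x 100
Ash% = 1.83%


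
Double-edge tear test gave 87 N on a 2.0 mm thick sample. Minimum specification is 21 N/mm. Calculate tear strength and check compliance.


Tear strength = 43.5 N/mm
Compliant: Yes

Tear strength = 87 / 2.0 = 43.5 N/mm
Required minimum = 21 N/mm
Compliant: Yes


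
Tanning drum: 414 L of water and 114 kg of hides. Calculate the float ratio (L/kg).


3.6

Float ratio = water / hide weight
Ratio = 414 / 114 = 3.6


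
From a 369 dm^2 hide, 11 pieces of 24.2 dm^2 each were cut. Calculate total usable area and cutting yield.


Usable area = 266.2 dm^2
Yield = 72.1%

Total usable = 11 x 24.2 = 266.2 dm^2
Yield = 266.2 / 369 x 100 = 72.1%


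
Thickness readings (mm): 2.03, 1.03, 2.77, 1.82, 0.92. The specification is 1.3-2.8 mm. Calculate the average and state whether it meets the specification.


Average = 1.71 mm
Within specification: Yes

Sum = 8.57
Average = 8.57 / 5 = 1.71 mm
Specification range: 1.3 to 2.8 mm
Within spec: Yes


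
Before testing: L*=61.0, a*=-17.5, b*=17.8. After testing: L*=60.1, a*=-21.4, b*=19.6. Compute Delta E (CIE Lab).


dL = 60.1 - 61.0 = -0.9
da = -21.4 - (-17.5) = -3.9
db = 19.6 - 17.8 = 1.8
dE = sqrt((-0.9)^2 + (-3.9)^2 + (1.8)^2) = 4.39


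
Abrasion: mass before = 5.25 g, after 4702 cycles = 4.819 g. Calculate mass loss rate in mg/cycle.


0.092 mg/cycle


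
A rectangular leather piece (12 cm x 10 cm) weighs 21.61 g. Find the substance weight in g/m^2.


1800.8 g/m^2

Area = 12 x 10 = 120 cm^2
SW = 21.61 / 120 x 10000 = 1800.8 g/m^2


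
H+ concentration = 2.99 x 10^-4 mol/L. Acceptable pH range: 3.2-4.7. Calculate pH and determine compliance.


pH = 3.52
Compliant: Yes


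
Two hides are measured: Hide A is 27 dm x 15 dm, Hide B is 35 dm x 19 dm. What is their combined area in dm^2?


1070 dm^2

Hide A area = 27 x 15 = 405 dm^2
Hide B area = 35 x 19 = 665 dm^2
Total = 405 + 665 = 1070 dm^2


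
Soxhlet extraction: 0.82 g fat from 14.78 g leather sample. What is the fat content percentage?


Fat content = 0.82 / 14.78 x 100
Fat = 5.5%


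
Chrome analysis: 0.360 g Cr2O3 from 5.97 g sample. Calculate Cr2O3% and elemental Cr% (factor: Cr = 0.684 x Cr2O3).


Cr2O3 = 6.03%
Cr = 4.12%

Cr2O3% = 0.360 / 5.97 x 100 = 6.03%
Cr% = 6.03 x 0.684 = 4.12%


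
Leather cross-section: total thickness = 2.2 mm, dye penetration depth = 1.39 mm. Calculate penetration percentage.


Penetration% = 1.39 / 2.2 x 100
Penetration = 63.2%


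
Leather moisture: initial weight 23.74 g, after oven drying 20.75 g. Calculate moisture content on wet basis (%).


12.6%

Moisture = 23.74 - 20.75 = 2.99 g
MC = 2.99 / 23.74 x 100 = 12.6%


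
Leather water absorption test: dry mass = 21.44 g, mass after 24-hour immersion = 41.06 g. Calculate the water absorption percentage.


Water absorbed = 41.06 - 21.44 = 19.62 g
WA% = 19.62 / 21.44 x 100 = 91.5%


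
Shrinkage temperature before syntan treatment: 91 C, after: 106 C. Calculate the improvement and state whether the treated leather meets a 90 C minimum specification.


Improvement = 15 C
Meets 90 C spec: Yes

Improvement = 106 - 91 = 15 C
Spec check: 106 C >= 90 C? Yes


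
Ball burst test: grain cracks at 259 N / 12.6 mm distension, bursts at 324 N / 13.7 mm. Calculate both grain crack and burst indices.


Crack index = 259 / 12.6 = 20.6 N/mm
Burst index = 324 / 13.7 = 23.6 N/mm


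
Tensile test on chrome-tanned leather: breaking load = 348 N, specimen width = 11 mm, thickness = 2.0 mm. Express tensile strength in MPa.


15.82 MPa

Cross-section = 11 x 2.0 = 22.0 mm^2
TS = 348 / 22.0 = 15.82 MPa
(1 N/mm^2 = 1 MPa)


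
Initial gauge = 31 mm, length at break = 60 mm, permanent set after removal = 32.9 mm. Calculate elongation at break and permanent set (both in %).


Elongation at break = (60 - 31) / 31 x 100 = 93.5%
Permanent set = (32.9 - 31) / 31 x 100 = 6.1%


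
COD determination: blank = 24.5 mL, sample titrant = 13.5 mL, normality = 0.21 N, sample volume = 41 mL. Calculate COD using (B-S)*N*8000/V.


COD = (24.5 - 13.5) x 0.21 x 8000 / 41
COD = 11.0 x 0.21 x 8000 / 41
COD = 450.7 mg/L


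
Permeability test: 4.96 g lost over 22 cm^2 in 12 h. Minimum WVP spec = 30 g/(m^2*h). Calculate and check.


WVP = 4.96 / (22 x 12) x 10000 = 187.88 g/(m^2*h)
Minimum: 30 g/(m^2*h)
Meets spec: Yes


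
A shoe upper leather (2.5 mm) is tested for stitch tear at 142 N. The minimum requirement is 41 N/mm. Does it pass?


STS = 142 / 2.5 = 56.8 N/mm
Minimum required: 41 N/mm
Passes: Yes


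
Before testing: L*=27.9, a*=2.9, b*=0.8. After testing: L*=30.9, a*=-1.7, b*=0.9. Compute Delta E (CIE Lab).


Delta E = 5.49

dL = 30.9 - 27.9 = 3.0
da = -1.7 - 2.9 = -4.6
db = 0.9 - 0.8 = 0.1
dE = sqrt((3.0)^2 + (-4.6)^2 + (0.1)^2) = 5.49


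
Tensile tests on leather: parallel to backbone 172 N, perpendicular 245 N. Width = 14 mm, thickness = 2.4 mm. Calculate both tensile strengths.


Area = 14 x 2.4 = 33.6 mm^2
TS (parallel) = 172 / 33.6 = 5.12 N/mm^2
TS (perpendicular) = 245 / 33.6 = 7.29 N/mm^2


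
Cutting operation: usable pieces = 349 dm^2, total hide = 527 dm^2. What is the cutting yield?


Yield = usable / total x 100
Yield = 349 / 527 x 100 = 66.2%


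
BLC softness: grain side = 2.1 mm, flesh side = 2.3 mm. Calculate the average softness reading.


2.20 mm


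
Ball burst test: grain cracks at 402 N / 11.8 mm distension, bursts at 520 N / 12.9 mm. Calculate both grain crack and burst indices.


Crack index = 402 / 11.8 = 34.1 N/mm
Burst index = 520 / 12.9 = 40.3 N/mm


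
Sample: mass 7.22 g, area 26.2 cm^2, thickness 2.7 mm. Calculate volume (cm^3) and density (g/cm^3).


Volume = 7.074 cm^3
Density = 1.021 g/cm^3


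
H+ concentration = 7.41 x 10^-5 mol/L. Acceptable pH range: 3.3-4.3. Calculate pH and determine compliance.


pH = 4.13
Compliant: Yes


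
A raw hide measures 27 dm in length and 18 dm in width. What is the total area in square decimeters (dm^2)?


486 dm^2

Area = length x width
Area = 27 x 18 = 486 dm^2


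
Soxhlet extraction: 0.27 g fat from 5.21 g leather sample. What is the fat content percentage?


5.2%


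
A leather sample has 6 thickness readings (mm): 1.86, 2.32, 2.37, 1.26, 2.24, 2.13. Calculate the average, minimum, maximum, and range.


Average = 2.03 mm
Min = 1.26 mm
Max = 2.37 mm
Range = 1.11 mm


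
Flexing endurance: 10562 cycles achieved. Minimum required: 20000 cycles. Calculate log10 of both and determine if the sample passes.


log10(10562) = 4.02
log10(20000) = 4.30
Passes: No


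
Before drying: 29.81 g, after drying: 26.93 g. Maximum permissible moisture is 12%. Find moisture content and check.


Moisture content = 9.7%
Acceptable: Yes

MC = (29.81 - 26.93) / 29.81 x 100 = 9.7%
Maximum: 12%
Acceptable: Yes


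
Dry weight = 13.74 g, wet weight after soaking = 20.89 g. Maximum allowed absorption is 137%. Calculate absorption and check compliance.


Absorption = 52.0%
Compliant: Yes


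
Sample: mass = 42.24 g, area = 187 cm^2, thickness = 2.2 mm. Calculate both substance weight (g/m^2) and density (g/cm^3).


Substance weight = 2258.8 g/m^2
Density = 1.027 g/cm^3

SW = 42.24 / 187 x 10000 = 2258.8 g/m^2
Volume = 187 x 2.2 / 10 = 41.14 cm^3
Density = 42.24 / 41.14 = 1.027 g/cm^3


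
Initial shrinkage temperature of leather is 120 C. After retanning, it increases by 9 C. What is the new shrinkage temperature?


129 C


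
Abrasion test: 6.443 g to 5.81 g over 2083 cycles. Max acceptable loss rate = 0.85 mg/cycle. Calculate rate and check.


Rate = 0.304 mg/cycle
Passes: Yes

Loss = 6.443 - 5.81 = 0.633 g
Rate = 0.633 g / 2083 cycles x 1000 = 0.304 mg/cycle
Max = 0.85 mg/cycle
Passes: Yes


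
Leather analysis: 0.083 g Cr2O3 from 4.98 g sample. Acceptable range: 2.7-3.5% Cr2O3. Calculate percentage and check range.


Cr2O3% = 0.083 / 4.98 x 100 = 1.67%
Acceptable range: 2.7 to 3.5%
Within range: No


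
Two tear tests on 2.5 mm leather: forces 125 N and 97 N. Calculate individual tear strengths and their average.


Tear 1 = 125 / 2.5 = 50.0 N/mm
Tear 2 = 97 / 2.5 = 38.8 N/mm
Average = (50.0 + 38.8) / 2 = 44.4 N/mm


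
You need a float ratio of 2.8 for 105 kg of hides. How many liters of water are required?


Water = hide weight x target ratio
Water = 105 x 2.8 = 294.0 L


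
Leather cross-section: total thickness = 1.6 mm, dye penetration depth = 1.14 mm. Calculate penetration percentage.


71.3%

Penetration% = 1.14 / 1.6 x 100
Penetration = 71.3%


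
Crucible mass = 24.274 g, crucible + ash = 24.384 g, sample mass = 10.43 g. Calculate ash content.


Ash mass = 24.384 - 24.274 = 0.110 g
Ash% = 0.110 / 10.43 x 100 = 1.05%


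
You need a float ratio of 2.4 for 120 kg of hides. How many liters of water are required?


288.0 L

Water = hide weight x target ratio
Water = 120 x 2.4 = 288.0 L


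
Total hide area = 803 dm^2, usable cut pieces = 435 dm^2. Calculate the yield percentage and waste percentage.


Yield = 54.2%
Waste = 45.8%


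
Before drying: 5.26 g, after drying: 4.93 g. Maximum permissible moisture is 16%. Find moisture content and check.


Moisture content = 6.3%
Acceptable: Yes

MC = (5.26 - 4.93) / 5.26 x 100 = 6.3%
Maximum: 16%
Acceptable: Yes


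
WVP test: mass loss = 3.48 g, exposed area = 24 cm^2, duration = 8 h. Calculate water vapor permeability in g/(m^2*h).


181.25 g/(m^2*h)

WVP = mass_loss / (area x time) x 10000
WVP = 3.48 / (24 x 8) x 10000
WVP = 3.48 / 192 x 10000 = 181.25 g/(m^2*h)


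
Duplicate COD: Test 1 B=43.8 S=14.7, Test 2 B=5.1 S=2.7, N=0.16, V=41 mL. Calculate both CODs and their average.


COD1 = 908.5 mg/L
COD2 = 74.9 mg/L
Average = 491.7 mg/L

COD1 = (43.8 - 14.7) x 0.16 x 8000 / 41 = 908.5 mg/L
COD2 = (5.1 - 2.7) x 0.16 x 8000 / 41 = 74.9 mg/L
Average = (908.5 + 74.9) / 2 = 491.7 mg/L


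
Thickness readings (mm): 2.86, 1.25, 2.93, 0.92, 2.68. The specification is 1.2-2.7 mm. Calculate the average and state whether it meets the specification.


Average = 2.13 mm
Within specification: Yes


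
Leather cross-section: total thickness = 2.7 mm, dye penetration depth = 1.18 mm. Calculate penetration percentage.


Penetration% = 1.18 / 2.7 x 100
Penetration = 43.7%


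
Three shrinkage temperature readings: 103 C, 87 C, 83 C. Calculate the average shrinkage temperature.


91.0 C

Average = (103 + 87 + 83) / 3
Average = 273 / 3 = 91.0 C


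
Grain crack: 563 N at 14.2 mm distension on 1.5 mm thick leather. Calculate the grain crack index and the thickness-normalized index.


Crack index = 563 / 14.2 = 39.6 N/mm
Normalized = 39.6 / 1.5 = 26.4 N/mm per mm


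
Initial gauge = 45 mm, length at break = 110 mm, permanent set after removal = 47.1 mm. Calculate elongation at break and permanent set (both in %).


Elongation at break = (110 - 45) / 45 x 100 = 144.4%
Permanent set = (47.1 - 45) / 45 x 100 = 4.7%


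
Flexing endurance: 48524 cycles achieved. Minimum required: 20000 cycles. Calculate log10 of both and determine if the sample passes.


Achieved: log10 = 4.69
Required: log10 = 4.30
Passes: Yes

log10(48524) = 4.69
log10(20000) = 4.30
Passes: Yes


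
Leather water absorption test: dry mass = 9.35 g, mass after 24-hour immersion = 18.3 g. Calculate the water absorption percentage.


Water absorbed = 18.3 - 9.35 = 8.95 g
WA% = 8.95 / 9.35 x 100 = 95.7%


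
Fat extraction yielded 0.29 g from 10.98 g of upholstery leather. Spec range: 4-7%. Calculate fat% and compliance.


Fat content = 2.6%
Compliant: No

Fat% = 0.29 / 10.98 x 100 = 2.6%
Spec range: 4-7%
Compliant: No


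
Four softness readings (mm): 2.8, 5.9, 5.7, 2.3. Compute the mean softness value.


4.18 mm


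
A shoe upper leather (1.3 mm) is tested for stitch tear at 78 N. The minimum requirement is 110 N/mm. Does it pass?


STS = 78 / 1.3 = 60.0 N/mm
Minimum required: 110 N/mm
Passes: No


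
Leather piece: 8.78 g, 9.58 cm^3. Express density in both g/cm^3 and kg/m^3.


0.916 g/cm^3
916 kg/m^3

Density = 8.78 / 9.58 = 0.916 g/cm^3
Convert: 0.916 x 1000 = 916 kg/m^3


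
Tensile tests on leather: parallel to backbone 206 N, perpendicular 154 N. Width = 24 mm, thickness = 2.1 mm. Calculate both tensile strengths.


Area = 24 x 2.1 = 50.4 mm^2
TS (parallel) = 206 / 50.4 = 4.09 N/mm^2
TS (perpendicular) = 154 / 50.4 = 3.06 N/mm^2


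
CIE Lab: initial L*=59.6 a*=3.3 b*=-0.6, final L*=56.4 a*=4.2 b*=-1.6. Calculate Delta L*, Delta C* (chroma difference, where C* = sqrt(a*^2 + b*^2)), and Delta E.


Delta L* = 56.4 - 59.6 = -3.2
C1* = sqrt((3.3)^2 + (-0.6)^2) = 3.354
C2* = sqrt((4.2)^2 + (-1.6)^2) = 4.494
Delta C* = 4.494 - 3.354 = 1.14
Delta E = sqrt((-3.2)^2 + (0.9)^2 + (-1.0)^2) = 3.47


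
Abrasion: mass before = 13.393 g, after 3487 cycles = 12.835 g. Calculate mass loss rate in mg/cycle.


Mass loss = 13.393 - 12.835 = 0.558 g
Rate = 0.558 / 3487 x 1000 = 0.160 mg/cycle


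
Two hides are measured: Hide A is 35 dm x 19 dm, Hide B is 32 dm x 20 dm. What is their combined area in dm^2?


1305 dm^2

Hide A area = 35 x 19 = 665 dm^2
Hide B area = 32 x 20 = 640 dm^2
Total = 665 + 640 = 1305 dm^2


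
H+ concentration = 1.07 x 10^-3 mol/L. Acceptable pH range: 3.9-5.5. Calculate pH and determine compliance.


pH = -log10(1.07 x 10^-3) = 2.97
Range: 3.9 to 5.5
Compliant: No


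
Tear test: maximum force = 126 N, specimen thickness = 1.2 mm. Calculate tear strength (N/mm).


Tear strength = force / thickness
Tear = 126 / 1.2 = 105.0 N/mm


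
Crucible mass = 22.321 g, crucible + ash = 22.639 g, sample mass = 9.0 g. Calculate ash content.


Ash mass = 0.318 g
Ash content = 3.53%


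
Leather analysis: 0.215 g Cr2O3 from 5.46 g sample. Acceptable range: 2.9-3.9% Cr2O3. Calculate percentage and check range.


Cr2O3 = 3.94%
Within range: No


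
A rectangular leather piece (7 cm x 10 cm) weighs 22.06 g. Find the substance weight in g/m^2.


Area = 7 x 10 = 70 cm^2
SW = 22.06 / 70 x 10000 = 3151.4 g/m^2


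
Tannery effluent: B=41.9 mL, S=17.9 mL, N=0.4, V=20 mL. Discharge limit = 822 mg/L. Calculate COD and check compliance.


COD = 3840.0 mg/L
Compliant: No

COD = (41.9 - 17.9) x 0.4 x 8000 / 20 = 3840.0 mg/L
Limit: 822 mg/L
Compliant: No


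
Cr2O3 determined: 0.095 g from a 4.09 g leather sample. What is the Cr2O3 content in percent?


2.32%

Cr2O3% = 0.095 / 4.09 x 100
Cr2O3% = 2.32%


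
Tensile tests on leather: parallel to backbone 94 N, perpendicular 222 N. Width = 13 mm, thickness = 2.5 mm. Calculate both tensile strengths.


Area = 13 x 2.5 = 32.5 mm^2
TS (parallel) = 94 / 32.5 = 2.89 N/mm^2
TS (perpendicular) = 222 / 32.5 = 6.83 N/mm^2


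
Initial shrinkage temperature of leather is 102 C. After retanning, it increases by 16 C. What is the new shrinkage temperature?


118 C

New Ts = 102 + 16 = 118 C


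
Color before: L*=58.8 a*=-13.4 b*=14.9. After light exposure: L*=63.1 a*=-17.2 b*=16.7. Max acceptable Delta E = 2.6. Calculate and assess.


dL = 4.3, da = -3.8, db = 1.8
dE = sqrt((4.3)^2 + (-3.8)^2 + (1.8)^2) = 6.01
Max = 2.6
Passes: No


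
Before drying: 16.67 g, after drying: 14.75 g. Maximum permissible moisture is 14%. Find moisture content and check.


MC = (16.67 - 14.75) / 16.67 x 100 = 11.5%
Maximum: 14%
Acceptable: Yes


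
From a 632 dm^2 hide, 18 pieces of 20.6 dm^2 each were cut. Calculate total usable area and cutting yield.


Usable area = 370.8 dm^2
Yield = 58.7%

Total usable = 18 x 20.6 = 370.8 dm^2
Yield = 370.8 / 632 x 100 = 58.7%


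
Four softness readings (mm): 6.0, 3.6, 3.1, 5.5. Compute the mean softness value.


4.55 mm


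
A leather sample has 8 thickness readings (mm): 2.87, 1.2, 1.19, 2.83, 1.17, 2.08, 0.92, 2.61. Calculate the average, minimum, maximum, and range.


Average = 1.86 mm
Min = 0.92 mm
Max = 2.87 mm
Range = 1.95 mm

Sum = 14.87
Average = 14.87 / 8 = 1.86 mm
Minimum = 0.92 mm
Maximum = 2.87 mm
Range = 2.87 - 0.92 = 1.95 mm


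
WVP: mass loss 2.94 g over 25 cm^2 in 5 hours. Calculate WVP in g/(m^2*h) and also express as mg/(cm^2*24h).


WVP = 235.20 g/(m^2*h)
Daily rate = 564.48 mg/(cm^2*24h)


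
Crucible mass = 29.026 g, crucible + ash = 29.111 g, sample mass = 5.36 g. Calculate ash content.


Ash mass = 29.111 - 29.026 = 0.085 g
Ash% = 0.085 / 5.36 x 100 = 1.59%


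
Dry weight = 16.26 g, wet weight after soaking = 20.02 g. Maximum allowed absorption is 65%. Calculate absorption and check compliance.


Absorption = 23.1%
Compliant: Yes


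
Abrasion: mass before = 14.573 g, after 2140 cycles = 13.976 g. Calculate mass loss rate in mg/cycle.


0.279 mg/cycle

Mass loss = 14.573 - 13.976 = 0.597 g
Rate = 0.597 / 2140 x 1000 = 0.279 mg/cycle


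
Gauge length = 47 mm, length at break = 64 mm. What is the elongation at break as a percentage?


36.2%

Extension = 64 - 47 = 17 mm
Elongation = 17 / 47 x 100 = 36.2%


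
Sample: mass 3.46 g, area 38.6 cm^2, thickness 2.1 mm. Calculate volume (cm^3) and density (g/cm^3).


Thickness in cm = 2.1 / 10 = 0.21 cm
Volume = 38.6 x 0.21 = 8.106 cm^3
Density = 3.46 / 8.106 = 0.427 g/cm^3


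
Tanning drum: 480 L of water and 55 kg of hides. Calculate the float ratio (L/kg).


8.7

Float ratio = water / hide weight
Ratio = 480 / 55 = 8.7


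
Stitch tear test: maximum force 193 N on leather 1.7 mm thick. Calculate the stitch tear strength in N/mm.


Stitch tear strength = force / thickness
STS = 193 / 1.7 = 113.5 N/mm


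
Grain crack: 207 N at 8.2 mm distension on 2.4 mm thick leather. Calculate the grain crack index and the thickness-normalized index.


Crack index = 25.2 N/mm
Normalized index = 10.5 N/mm per mm


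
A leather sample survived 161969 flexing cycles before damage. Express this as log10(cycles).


log10(161969) = 5.21


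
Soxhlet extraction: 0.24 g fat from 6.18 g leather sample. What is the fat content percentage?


Fat content = 0.24 / 6.18 x 100
Fat = 3.9%


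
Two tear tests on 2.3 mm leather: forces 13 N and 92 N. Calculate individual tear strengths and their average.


Tear 1 = 5.7 N/mm
Tear 2 = 40.0 N/mm
Average = 22.9 N/mm

Tear 1 = 13 / 2.3 = 5.7 N/mm
Tear 2 = 92 / 2.3 = 40.0 N/mm
Average = (5.7 + 40.0) / 2 = 22.9 N/mm


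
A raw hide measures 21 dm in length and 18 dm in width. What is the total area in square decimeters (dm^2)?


Area = length x width
Area = 21 x 18 = 378 dm^2


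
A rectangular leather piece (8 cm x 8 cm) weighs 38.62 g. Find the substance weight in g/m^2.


6034.4 g/m^2

Area = 8 x 8 = 64 cm^2
SW = 38.62 / 64 x 10000 = 6034.4 g/m^2


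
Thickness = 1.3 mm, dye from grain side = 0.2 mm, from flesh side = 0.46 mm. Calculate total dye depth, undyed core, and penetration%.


Total dyed = 0.2 + 0.46 = 0.66 mm
Undyed core = 1.3 - 0.66 = 0.64 mm
Penetration = 0.66 / 1.3 x 100 = 50.8%


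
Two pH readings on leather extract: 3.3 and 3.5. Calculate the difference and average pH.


Difference = 0.2
Average pH = 3.40


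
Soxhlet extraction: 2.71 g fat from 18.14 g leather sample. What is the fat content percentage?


Fat content = 2.71 / 18.14 x 100
Fat = 14.9%


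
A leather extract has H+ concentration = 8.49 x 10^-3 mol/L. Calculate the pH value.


pH = -log10[H+]
pH = -log10(8.49 x 10^-3) = 2.07


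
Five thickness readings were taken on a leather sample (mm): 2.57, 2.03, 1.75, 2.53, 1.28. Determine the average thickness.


Sum = 2.57 + 2.03 + 1.75 + 2.53 + 1.28 = 10.16
Average = 10.16 / 5 = 2.03 mm


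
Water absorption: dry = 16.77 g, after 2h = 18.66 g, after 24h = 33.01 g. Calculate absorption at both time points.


2h absorption = 11.3%
24h absorption = 96.8%

WA (2h) = (18.66 - 16.77) / 16.77 x 100 = 11.3%
WA (24h) = (33.01 - 16.77) / 16.77 x 100 = 96.8%


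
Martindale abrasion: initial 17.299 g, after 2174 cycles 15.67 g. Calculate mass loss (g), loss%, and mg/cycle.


Mass loss = 1.629 g
Loss = 9.42%
Rate = 0.749 mg/cycle

Loss = 17.299 - 15.67 = 1.629 g
Loss% = 1.629 / 17.299 x 100 = 9.42%
Rate = 1.629 / 2174 x 1000 = 0.749 mg/cycle


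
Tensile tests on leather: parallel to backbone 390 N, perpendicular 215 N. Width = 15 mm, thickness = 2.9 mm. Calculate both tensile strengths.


Area = 15 x 2.9 = 43.5 mm^2
TS (parallel) = 390 / 43.5 = 8.97 N/mm^2
TS (perpendicular) = 215 / 43.5 = 4.94 N/mm^2


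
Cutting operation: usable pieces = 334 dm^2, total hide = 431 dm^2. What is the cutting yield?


77.5%


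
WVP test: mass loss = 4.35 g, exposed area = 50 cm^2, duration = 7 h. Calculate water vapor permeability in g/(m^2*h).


WVP = mass_loss / (area x time) x 10000
WVP = 4.35 / (50 x 7) x 10000
WVP = 4.35 / 350 x 10000 = 124.29 g/(m^2*h)


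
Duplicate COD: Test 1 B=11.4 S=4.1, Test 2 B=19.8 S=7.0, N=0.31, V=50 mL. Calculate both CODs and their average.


COD1 = 362.1 mg/L
COD2 = 634.9 mg/L
Average = 498.5 mg/L


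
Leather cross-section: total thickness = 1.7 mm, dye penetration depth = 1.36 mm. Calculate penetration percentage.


Penetration% = 1.36 / 1.7 x 100
Penetration = 80.0%


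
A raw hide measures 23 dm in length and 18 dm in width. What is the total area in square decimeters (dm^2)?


414 dm^2

Area = length x width
Area = 23 x 18 = 414 dm^2


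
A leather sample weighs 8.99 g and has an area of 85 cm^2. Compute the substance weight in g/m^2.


Substance weight = mass / area x 10000
SW = 8.99 / 85 x 10000
SW = 1057.6 g/m^2


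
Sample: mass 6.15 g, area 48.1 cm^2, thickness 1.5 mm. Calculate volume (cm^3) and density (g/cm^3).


Thickness in cm = 1.5 / 10 = 0.15 cm
Volume = 48.1 x 0.15 = 7.215 cm^3
Density = 6.15 / 7.215 = 0.852 g/cm^3


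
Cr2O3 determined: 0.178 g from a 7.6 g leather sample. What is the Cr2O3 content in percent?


2.34%


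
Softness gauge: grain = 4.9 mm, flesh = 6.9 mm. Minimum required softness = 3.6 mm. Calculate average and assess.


Average = (4.9 + 6.9) / 2 = 5.90 mm
Minimum = 3.6 mm
Meets requirement: Yes


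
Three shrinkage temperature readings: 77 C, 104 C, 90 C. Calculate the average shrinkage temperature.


90.3 C

Average = (77 + 104 + 90) / 3
Average = 271 / 3 = 90.3 C


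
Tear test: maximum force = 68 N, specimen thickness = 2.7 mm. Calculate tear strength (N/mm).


25.2 N/mm

Tear strength = force / thickness
Tear = 68 / 2.7 = 25.2 N/mm


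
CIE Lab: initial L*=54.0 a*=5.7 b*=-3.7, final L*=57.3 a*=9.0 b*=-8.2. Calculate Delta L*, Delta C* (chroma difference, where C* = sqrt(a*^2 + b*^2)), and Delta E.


Delta L* = 57.3 - 54.0 = 3.3
C1* = sqrt((5.7)^2 + (-3.7)^2) = 6.796
C2* = sqrt((9.0)^2 + (-8.2)^2) = 12.175
Delta C* = 12.175 - 6.796 = 5.38
Delta E = sqrt((3.3)^2 + (3.3)^2 + (-4.5)^2) = 6.48


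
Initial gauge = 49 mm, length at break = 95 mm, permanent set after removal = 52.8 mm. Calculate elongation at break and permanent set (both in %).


Elongation at break = (95 - 49) / 49 x 100 = 93.9%
Permanent set = (52.8 - 49) / 49 x 100 = 7.8%


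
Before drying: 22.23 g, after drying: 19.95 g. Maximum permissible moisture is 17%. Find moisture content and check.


Moisture content = 10.3%
Acceptable: Yes

MC = (22.23 - 19.95) / 22.23 x 100 = 10.3%
Maximum: 17%
Acceptable: Yes


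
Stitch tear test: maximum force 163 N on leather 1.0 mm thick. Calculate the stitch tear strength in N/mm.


163.0 N/mm

Stitch tear strength = force / thickness
STS = 163 / 1.0 = 163.0 N/mm


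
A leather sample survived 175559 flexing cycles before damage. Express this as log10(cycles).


log10(175559) = 5.24


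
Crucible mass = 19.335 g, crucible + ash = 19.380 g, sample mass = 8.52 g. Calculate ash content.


Ash mass = 19.380 - 19.335 = 0.045 g
Ash% = 0.045 / 8.52 x 100 = 0.53%


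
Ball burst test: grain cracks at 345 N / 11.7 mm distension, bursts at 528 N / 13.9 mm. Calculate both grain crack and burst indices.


Crack index = 29.5 N/mm
Burst index = 38.0 N/mm

Crack index = 345 / 11.7 = 29.5 N/mm
Burst index = 528 / 13.9 = 38.0 N/mm


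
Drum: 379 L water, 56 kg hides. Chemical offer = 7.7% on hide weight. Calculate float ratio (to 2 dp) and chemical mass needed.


Float ratio = 6.77
Chemical needed = 4.312 kg

Float ratio = 379 / 56 = 6.77
Chemical = 56 x 7.7 / 100 = 4.312 kg


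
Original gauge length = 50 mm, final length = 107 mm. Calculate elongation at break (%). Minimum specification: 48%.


Extension = 107 - 50 = 57 mm
Elongation = 57 / 50 x 100 = 114.0%
Minimum required: 48%
Meets specification: Yes


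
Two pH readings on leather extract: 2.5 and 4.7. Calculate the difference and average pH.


Difference = |2.5 - 4.7| = 2.2
Average = (2.5 + 4.7) / 2 = 3.60


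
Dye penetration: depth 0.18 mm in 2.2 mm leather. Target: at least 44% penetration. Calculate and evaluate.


Penetration = 0.18 / 2.2 x 100 = 8.2%
Target: 44%
Meets target: No


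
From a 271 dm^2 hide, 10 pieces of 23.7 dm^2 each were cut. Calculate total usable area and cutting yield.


Total usable = 10 x 23.7 = 237.0 dm^2
Yield = 237.0 / 271 x 100 = 87.5%


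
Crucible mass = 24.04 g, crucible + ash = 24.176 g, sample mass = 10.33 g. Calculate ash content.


Ash mass = 0.136 g
Ash content = 1.32%


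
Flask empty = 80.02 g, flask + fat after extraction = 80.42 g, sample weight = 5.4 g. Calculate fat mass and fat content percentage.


Fat mass = 0.40 g
Fat content = 7.4%

Fat mass = 80.42 - 80.02 = 0.40 g
Fat% = 0.40 / 5.4 x 100 = 7.4%


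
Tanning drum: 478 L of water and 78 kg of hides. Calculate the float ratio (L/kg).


6.1


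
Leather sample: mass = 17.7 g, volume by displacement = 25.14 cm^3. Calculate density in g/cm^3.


0.704 g/cm^3


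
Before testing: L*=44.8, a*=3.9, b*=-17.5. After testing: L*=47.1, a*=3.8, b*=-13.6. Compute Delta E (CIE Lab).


dL = 47.1 - 44.8 = 2.3
da = 3.8 - 3.9 = -0.1
db = -13.6 - (-17.5) = 3.9
dE = sqrt((2.3)^2 + (-0.1)^2 + (3.9)^2) = 4.53


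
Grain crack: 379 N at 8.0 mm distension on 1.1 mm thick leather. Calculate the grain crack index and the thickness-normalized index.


Crack index = 47.4 N/mm
Normalized index = 43.1 N/mm per mm

Crack index = 379 / 8.0 = 47.4 N/mm
Normalized = 47.4 / 1.1 = 43.1 N/mm per mm


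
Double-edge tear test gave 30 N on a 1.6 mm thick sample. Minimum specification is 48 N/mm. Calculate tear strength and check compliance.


Tear strength = 30 / 1.6 = 18.8 N/mm
Required minimum = 48 N/mm
Compliant: No


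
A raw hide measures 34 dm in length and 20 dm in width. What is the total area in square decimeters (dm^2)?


Area = length x width
Area = 34 x 20 = 680 dm^2


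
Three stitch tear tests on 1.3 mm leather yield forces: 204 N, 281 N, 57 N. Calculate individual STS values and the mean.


STS1 = 204 / 1.3 = 156.9 N/mm
STS2 = 281 / 1.3 = 216.2 N/mm
STS3 = 57 / 1.3 = 43.8 N/mm
Mean = (156.9 + 216.2 + 43.8) / 3 = 139.0 N/mm


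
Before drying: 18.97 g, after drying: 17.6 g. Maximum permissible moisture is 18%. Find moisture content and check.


MC = (18.97 - 17.6) / 18.97 x 100 = 7.2%
Maximum: 18%
Acceptable: Yes


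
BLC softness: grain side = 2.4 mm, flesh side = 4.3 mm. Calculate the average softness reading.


Average = (2.4 + 4.3) / 2
Average = 3.35 mm


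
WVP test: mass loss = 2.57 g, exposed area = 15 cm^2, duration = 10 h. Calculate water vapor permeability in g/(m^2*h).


WVP = mass_loss / (area x time) x 10000
WVP = 2.57 / (15 x 10) x 10000
WVP = 2.57 / 150 x 10000 = 171.33 g/(m^2*h)


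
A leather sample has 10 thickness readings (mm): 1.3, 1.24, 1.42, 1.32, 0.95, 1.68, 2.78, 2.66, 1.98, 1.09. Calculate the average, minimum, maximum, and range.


Sum = 16.42
Average = 16.42 / 10 = 1.64 mm
Minimum = 0.95 mm
Maximum = 2.78 mm
Range = 2.78 - 0.95 = 1.83 mm


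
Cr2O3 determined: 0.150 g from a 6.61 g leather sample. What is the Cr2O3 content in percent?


Cr2O3% = 0.150 / 6.61 x 100
Cr2O3% = 2.27%


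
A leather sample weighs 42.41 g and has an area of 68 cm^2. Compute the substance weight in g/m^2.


6236.8 g/m^2

Substance weight = mass / area x 10000
SW = 42.41 / 68 x 10000
SW = 6236.8 g/m^2


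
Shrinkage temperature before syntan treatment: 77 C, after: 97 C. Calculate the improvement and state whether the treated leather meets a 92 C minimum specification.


Improvement = 97 - 77 = 20 C
Spec check: 97 C >= 92 C? Yes


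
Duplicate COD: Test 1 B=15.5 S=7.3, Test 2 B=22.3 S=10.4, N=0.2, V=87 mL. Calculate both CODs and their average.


COD1 = 150.8 mg/L
COD2 = 218.9 mg/L
Average = 184.9 mg/L

COD1 = (15.5 - 7.3) x 0.2 x 8000 / 87 = 150.8 mg/L
COD2 = (22.3 - 10.4) x 0.2 x 8000 / 87 = 218.9 mg/L
Average = (150.8 + 218.9) / 2 = 184.9 mg/L


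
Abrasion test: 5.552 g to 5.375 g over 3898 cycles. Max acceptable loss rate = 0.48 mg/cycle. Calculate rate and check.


Loss = 5.552 - 5.375 = 0.177 g
Rate = 0.177 g / 3898 cycles x 1000 = 0.045 mg/cycle
Max = 0.48 mg/cycle
Passes: Yes


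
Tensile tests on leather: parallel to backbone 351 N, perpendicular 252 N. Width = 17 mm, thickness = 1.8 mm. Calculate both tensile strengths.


Area = 17 x 1.8 = 30.6 mm^2
TS (parallel) = 351 / 30.6 = 11.47 N/mm^2
TS (perpendicular) = 252 / 30.6 = 8.24 N/mm^2


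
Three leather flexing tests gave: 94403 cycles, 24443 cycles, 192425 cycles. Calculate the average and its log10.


Average = (94403 + 24443 + 192425) / 3 = 103757 cycles
log10(103757) = 5.02


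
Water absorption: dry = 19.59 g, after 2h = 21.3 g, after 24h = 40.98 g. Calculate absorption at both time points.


WA (2h) = (21.3 - 19.59) / 19.59 x 100 = 8.7%
WA (24h) = (40.98 - 19.59) / 19.59 x 100 = 109.2%


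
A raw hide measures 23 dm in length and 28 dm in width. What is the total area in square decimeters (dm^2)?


Area = length x width
Area = 23 x 28 = 644 dm^2


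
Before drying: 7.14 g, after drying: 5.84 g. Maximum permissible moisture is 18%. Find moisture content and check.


Moisture content = 18.2%
Acceptable: No

MC = (7.14 - 5.84) / 7.14 x 100 = 18.2%
Maximum: 18%
Acceptable: No


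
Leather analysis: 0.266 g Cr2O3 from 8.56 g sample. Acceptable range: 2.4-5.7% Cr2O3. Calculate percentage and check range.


Cr2O3% = 0.266 / 8.56 x 100 = 3.11%
Acceptable range: 2.4 to 5.7%
Within range: Yes


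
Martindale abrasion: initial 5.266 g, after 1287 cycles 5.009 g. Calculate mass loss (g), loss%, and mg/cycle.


Loss = 5.266 - 5.009 = 0.257 g
Loss% = 0.257 / 5.266 x 100 = 4.88%
Rate = 0.257 / 1287 x 1000 = 0.200 mg/cycle


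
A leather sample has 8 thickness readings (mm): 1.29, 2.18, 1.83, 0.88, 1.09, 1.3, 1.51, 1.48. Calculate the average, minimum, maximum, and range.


Sum = 11.56
Average = 11.56 / 8 = 1.45 mm
Minimum = 0.88 mm
Maximum = 2.18 mm
Range = 2.18 - 0.88 = 1.30 mm


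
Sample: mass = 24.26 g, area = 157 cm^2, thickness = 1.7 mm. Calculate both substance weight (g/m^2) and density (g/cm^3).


Substance weight = 1545.2 g/m^2
Density = 0.909 g/cm^3

SW = 24.26 / 157 x 10000 = 1545.2 g/m^2
Volume = 157 x 1.7 / 10 = 26.69 cm^3
Density = 24.26 / 26.69 = 0.909 g/cm^3


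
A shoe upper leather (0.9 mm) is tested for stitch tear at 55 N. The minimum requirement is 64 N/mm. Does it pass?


STS = 55 / 0.9 = 61.1 N/mm
Minimum required: 64 N/mm
Passes: No


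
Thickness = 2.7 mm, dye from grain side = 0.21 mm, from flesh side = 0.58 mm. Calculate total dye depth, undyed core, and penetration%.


Total dyed = 0.79 mm
Undyed core = 1.91 mm
Penetration = 29.3%


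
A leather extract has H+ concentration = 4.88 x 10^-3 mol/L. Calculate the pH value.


pH = -log10[H+]
pH = -log10(4.88 x 10^-3) = 2.31


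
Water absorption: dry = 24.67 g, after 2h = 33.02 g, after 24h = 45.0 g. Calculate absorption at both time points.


WA (2h) = (33.02 - 24.67) / 24.67 x 100 = 33.8%
WA (24h) = (45.0 - 24.67) / 24.67 x 100 = 82.4%


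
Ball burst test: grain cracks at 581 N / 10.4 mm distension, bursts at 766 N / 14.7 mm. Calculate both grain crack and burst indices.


Crack index = 55.9 N/mm
Burst index = 52.1 N/mm


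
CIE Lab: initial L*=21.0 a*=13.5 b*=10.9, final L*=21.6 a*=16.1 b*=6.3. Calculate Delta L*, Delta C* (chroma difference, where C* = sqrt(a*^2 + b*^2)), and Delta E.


Delta L* = 21.6 - 21.0 = 0.6
C1* = sqrt((13.5)^2 + (10.9)^2) = 17.351
C2* = sqrt((16.1)^2 + (6.3)^2) = 17.289
Delta C* = 17.289 - 17.351 = -0.06
Delta E = sqrt((0.6)^2 + (2.6)^2 + (-4.6)^2) = 5.32


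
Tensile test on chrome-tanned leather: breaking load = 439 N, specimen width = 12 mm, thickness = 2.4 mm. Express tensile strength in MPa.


Cross-section = 12 x 2.4 = 28.8 mm^2
TS = 439 / 28.8 = 15.24 MPa
(1 N/mm^2 = 1 MPa)


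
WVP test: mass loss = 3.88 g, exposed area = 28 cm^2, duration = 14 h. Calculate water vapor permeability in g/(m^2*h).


WVP = mass_loss / (area x time) x 10000
WVP = 3.88 / (28 x 14) x 10000
WVP = 3.88 / 392 x 10000 = 98.98 g/(m^2*h)


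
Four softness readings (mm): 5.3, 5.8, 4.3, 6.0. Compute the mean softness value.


Sum = 5.3 + 5.8 + 4.3 + 6.0
Mean = 21.4 / 4 = 5.35 mm


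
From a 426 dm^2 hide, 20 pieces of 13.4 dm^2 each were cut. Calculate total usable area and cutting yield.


Usable area = 268.0 dm^2
Yield = 62.9%

Total usable = 20 x 13.4 = 268.0 dm^2
Yield = 268.0 / 426 x 100 = 62.9%


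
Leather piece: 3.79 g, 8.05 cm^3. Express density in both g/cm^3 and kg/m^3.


Density = 3.79 / 8.05 = 0.471 g/cm^3
Convert: 0.471 x 1000 = 471 kg/m^3


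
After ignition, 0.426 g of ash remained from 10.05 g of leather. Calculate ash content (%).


Ash% = 0.426 / 10.05 x 100
Ash% = 4.24%


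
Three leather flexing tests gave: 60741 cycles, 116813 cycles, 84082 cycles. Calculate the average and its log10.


Average = 87212 cycles
log10 = 4.94

Average = (60741 + 116813 + 84082) / 3 = 87212 cycles
log10(87212) = 4.94


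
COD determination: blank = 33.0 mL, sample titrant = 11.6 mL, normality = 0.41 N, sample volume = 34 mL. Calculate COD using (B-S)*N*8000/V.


2064.5 mg/L

COD = (33.0 - 11.6) x 0.41 x 8000 / 34
COD = 21.4 x 0.41 x 8000 / 34
COD = 2064.5 mg/L


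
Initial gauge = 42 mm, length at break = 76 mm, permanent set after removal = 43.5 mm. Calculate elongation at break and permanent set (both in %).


Elongation at break = 81.0%
Permanent set = 3.6%

Elongation at break = (76 - 42) / 42 x 100 = 81.0%
Permanent set = (43.5 - 42) / 42 x 100 = 3.6%


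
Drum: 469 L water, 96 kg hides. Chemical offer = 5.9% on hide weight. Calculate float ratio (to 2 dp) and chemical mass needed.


Float ratio = 469 / 96 = 4.89
Chemical = 96 x 5.9 / 100 = 5.664 kg


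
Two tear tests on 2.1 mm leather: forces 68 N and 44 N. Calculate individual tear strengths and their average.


Tear 1 = 32.4 N/mm
Tear 2 = 21.0 N/mm
Average = 26.7 N/mm

Tear 1 = 68 / 2.1 = 32.4 N/mm
Tear 2 = 44 / 2.1 = 21.0 N/mm
Average = (32.4 + 21.0) / 2 = 26.7 N/mm


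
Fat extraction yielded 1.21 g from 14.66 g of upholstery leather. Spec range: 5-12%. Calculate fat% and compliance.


Fat% = 1.21 / 14.66 x 100 = 8.3%
Spec range: 5-12%
Compliant: Yes


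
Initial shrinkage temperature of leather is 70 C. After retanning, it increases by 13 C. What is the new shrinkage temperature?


83 C


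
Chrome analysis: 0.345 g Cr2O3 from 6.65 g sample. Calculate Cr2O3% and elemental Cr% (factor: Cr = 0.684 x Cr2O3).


Cr2O3% = 0.345 / 6.65 x 100 = 5.19%
Cr% = 5.19 x 0.684 = 3.55%


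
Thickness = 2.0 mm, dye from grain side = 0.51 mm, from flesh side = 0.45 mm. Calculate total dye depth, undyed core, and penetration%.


Total dyed = 0.51 + 0.45 = 0.96 mm
Undyed core = 2.0 - 0.96 = 1.04 mm
Penetration = 0.96 / 2.0 x 100 = 48.0%


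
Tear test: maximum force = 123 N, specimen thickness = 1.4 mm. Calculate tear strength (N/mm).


Tear strength = force / thickness
Tear = 123 / 1.4 = 87.9 N/mm


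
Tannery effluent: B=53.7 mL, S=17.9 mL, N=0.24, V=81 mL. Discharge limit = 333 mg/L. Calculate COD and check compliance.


COD = 848.6 mg/L
Compliant: No


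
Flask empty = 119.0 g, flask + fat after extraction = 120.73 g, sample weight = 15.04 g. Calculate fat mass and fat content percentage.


Fat mass = 1.73 g
Fat content = 11.5%

Fat mass = 120.73 - 119.0 = 1.73 g
Fat% = 1.73 / 15.04 x 100 = 11.5%


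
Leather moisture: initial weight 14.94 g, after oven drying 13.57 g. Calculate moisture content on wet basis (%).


9.2%

Moisture = 14.94 - 13.57 = 1.37 g
MC = 1.37 / 14.94 x 100 = 9.2%


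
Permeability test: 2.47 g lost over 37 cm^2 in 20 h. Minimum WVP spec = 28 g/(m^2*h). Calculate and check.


WVP = 2.47 / (37 x 20) x 10000 = 33.38 g/(m^2*h)
Minimum: 28 g/(m^2*h)
Meets spec: Yes


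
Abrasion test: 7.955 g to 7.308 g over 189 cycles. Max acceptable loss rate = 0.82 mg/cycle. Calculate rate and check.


Rate = 3.423 mg/cycle
Passes: No


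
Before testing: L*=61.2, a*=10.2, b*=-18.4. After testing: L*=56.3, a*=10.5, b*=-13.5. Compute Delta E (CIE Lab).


dL = 56.3 - 61.2 = -4.9
da = 10.5 - 10.2 = 0.3
db = -13.5 - (-18.4) = 4.9
dE = sqrt((-4.9)^2 + (0.3)^2 + (4.9)^2) = 6.94


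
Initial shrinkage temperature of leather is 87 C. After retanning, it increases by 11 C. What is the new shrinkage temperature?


98 C

New Ts = 87 + 11 = 98 C


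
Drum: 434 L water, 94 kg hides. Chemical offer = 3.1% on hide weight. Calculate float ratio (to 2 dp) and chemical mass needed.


Float ratio = 434 / 94 = 4.62
Chemical = 94 x 3.1 / 100 = 2.914 kg


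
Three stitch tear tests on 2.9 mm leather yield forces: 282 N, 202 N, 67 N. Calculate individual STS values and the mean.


STS1 = 282 / 2.9 = 97.2 N/mm
STS2 = 202 / 2.9 = 69.7 N/mm
STS3 = 67 / 2.9 = 23.1 N/mm
Mean = (97.2 + 69.7 + 23.1) / 3 = 63.3 N/mm


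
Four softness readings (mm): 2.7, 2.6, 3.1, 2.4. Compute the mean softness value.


Sum = 2.7 + 2.6 + 3.1 + 2.4
Mean = 10.8 / 4 = 2.70 mm


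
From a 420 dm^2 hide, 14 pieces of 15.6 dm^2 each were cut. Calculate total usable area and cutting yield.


Usable area = 218.4 dm^2
Yield = 52.0%


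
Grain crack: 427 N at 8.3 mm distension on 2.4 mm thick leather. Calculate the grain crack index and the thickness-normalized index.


Crack index = 427 / 8.3 = 51.4 N/mm
Normalized = 51.4 / 2.4 = 21.4 N/mm per mm


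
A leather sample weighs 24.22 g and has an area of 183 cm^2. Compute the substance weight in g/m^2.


Substance weight = mass / area x 10000
SW = 24.22 / 183 x 10000
SW = 1323.5 g/m^2


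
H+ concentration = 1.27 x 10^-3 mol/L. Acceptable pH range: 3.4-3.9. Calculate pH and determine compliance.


pH = -log10(1.27 x 10^-3) = 2.90
Range: 3.4 to 3.9
Compliant: No


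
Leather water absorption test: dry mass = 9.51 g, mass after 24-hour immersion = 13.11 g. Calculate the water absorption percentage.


37.9%

Water absorbed = 13.11 - 9.51 = 3.60 g
WA% = 3.60 / 9.51 x 100 = 37.9%


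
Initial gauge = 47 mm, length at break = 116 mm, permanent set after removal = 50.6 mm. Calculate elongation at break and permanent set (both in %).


Elongation at break = 146.8%
Permanent set = 7.7%

Elongation at break = (116 - 47) / 47 x 100 = 146.8%
Permanent set = (50.6 - 47) / 47 x 100 = 7.7%


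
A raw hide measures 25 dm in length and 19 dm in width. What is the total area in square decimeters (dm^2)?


Area = length x width
Area = 25 x 19 = 475 dm^2
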